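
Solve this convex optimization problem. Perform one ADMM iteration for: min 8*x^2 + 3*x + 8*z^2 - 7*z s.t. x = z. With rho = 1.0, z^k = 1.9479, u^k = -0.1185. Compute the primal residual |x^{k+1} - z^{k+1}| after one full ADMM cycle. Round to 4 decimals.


ADMM iteration with rho = 1.0, z^k = 1.9479, u^k = -0.1185
Step 1: x-update.
Minimize 8*x^2 + 3*x + (1.0/2)*(x - 1.9479 - 0.1185)^2
FOC: (2*8 + 1.0)*x = -3 + 1.0*(1.9479 + 0.1185)
x^{k+1} = -0.0549
Step 2: z-update.
Minimize 8*z^2 - 7*z + (1.0/2)*(-0.0549 - z - 0.1185)^2
FOC: (2*8 + 1.0)*z = 7 + 1.0*(-0.0549 - 0.1185)
z^{k+1} = 0.4016
Step 3: u-update.
u^{k+1} = -0.1185 - 0.0549 - 0.4016 = -0.575
Step 4: Primal residual = |-0.0549 - 0.4016| = 0.4565


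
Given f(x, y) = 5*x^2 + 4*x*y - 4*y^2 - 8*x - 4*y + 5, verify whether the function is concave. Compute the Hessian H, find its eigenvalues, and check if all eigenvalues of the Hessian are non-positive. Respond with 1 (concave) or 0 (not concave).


The Hessian of f(x,y) = 5*x^2 + 4*x*y - 4*y^2 - 8*x - 4*y + 5 is:
H = [[10, 4], [4, -8]]
Trace = 10 - 8 = 2
Determinant = 10*-8 - (4)^2 = -96
Discriminant = (2)^2 - 4*-96 = 388.0
Eigenvalues: lambda_1 = -8.8489, lambda_2 = 10.8489
The function is not concave.

0


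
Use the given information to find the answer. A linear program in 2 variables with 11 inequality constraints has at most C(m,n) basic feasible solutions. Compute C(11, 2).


Each vertex corresponds to some choice of n active constraints out of m, so the number of vertices is at most C(m, n) = m! / (n!(m-n)!).
m = 11, n = 2
Numerator: 11 * 10
Denominator: 2! = 2
C(11, 2) = 55


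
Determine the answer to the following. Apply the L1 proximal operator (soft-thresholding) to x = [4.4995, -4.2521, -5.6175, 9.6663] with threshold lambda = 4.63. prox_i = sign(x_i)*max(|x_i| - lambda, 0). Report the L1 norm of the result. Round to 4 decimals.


Soft-thresholding with lambda = 4.63:
prox(4.4995) = sign(4.4995)*max(|4.4995| - 4.63, 0) = 0.0
prox(-4.2521) = sign(-4.2521)*max(|-4.2521| - 4.63, 0) = 0.0
prox(-5.6175) = sign(-5.6175)*max(|-5.6175| - 4.63, 0) = -0.9875
prox(9.6663) = sign(9.6663)*max(|9.6663| - 4.63, 0) = 5.0363
prox(x) = [0.0, 0.0, -0.9875, 5.0363]
||prox(x)||_1 = 0.0 + 0.0 + 0.9875 + 5.0363 = 6.0238


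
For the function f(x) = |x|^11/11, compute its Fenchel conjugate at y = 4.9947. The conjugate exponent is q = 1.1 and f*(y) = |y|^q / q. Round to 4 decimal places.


The conjugate exponent q satisfies 1/p + 1/q = 1.
p = 11, so q = 11/(11 - 1) = 1.1
|y|^q = 4.9947^1.1 = 5.8662
f*(4.9947) = 5.8662 / 1.1 = 5.333


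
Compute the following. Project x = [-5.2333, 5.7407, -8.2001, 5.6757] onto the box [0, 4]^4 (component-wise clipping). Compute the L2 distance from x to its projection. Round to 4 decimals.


Project each component onto [0, 4].
clip(-5.2333) = 0.0, clip(5.7407) = 4.0, clip(-8.2001) = 0.0, clip(5.6757) = 4.0
Projection = [0.0, 4.0, 0.0, 4.0]
Squared diffs: [27.3874, 3.03, 67.2416, 2.808]
Distance = sqrt(100.467) = 10.0233


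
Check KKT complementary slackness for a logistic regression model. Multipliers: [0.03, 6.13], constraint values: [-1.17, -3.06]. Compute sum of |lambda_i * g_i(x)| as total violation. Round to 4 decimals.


KKT complementary slackness check:
lambda_1 * g_1 = 0.03 * -1.17 = -0.0351
lambda_2 * g_2 = 6.13 * -3.06 = -18.7578
Total violation = 0.0351 + 18.7578 = 18.7929


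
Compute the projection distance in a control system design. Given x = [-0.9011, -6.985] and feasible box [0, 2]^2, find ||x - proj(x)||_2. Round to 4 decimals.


Project each component onto [0, 2].
clip(-0.9011) = 0.0, clip(-6.985) = 0.0
Projection = [0.0, 0.0]
Squared diffs: [0.812, 48.7902]
Distance = sqrt(49.6022) = 7.0429


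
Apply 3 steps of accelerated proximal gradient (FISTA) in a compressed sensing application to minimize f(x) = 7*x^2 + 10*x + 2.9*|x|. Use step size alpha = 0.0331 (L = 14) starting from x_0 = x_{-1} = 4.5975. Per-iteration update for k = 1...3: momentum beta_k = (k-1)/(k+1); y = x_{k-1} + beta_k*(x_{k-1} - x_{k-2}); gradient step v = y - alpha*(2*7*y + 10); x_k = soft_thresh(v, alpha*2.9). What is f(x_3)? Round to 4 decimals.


FISTA on f(x) = 7*x^2 + 10*x + 2.9*|x|
L = 14, alpha = 0.0331
Iteration 1: beta = 0.0, y = 4.5975 + 0.0*(4.5975 - 4.5975) = 4.5975
  grad(y) = 74.365, v = y - alpha*grad = 2.136
  prox(v) = soft_thresh(2.136, 0.096) = 2.04
Iteration 2: beta = 0.3333, y = 2.04 + 0.3333*(2.04 - 4.5975) = 1.1875
  grad(y) = 26.6255, v = y - alpha*grad = 0.3062
  prox(v) = soft_thresh(0.3062, 0.096) = 0.2102
Iteration 3: beta = 0.5, y = 0.2102 + 0.5*(0.2102 - 2.04) = -0.7046
  grad(y) = 0.1349, v = y - alpha*grad = -0.7091
  prox(v) = soft_thresh(-0.7091, 0.096) = -0.6131
f(x_3) = 7*(-0.6131)^2 + 10*(-0.6131) + 2.9*|-0.6131| = -1.7217


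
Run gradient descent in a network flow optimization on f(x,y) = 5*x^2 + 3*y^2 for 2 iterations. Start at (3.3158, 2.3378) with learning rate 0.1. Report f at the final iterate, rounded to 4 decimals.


Gradient descent on f(x,y) = 5*x^2 + 3*y^2.
Starting point: (3.3158, 2.3378), alpha = 0.1
Step 1: grad_x = 2*5*3.3158 = 33.158, grad_y = 2*3*2.3378 = 14.0268
  x_1 = 3.3158 - 0.1*33.158 = -0.0
  y_1 = 2.3378 - 0.1*14.0268 = 0.9351
Step 2: grad_x = 2*5*-0.0 = -0.0, grad_y = 2*3*0.9351 = 5.6107
  x_2 = -0.0 - 0.1*-0.0 = 0.0
  y_2 = 0.9351 - 0.1*5.6107 = 0.374
f(0.0, 0.374) = 5*0.0^2 + 3*0.374^2 = 0.4197


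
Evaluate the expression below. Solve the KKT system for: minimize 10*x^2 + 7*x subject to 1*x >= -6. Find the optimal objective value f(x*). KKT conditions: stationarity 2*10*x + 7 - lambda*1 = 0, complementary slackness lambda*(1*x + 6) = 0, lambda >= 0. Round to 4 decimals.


Step 1: Try lambda = 0 (constraint inactive).
Stationarity: 2*10*x + 7 = 0
x* = -7/(2*10) = -0.35
Check constraint: 1*-0.35 = -0.35 >= -6 -- satisfied.
Step 2: Compute optimal value.
f(x*) = 10*(-0.35)^2 + 7*(-0.35) = -1.225


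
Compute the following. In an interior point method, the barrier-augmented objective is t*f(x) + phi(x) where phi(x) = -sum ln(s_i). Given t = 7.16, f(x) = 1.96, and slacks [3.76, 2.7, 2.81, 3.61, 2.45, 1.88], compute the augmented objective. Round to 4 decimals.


Step 1: Compute log-barrier.
ln values: [1.3244, 0.9933, 1.0332, 1.2837, 0.8961, 0.6313]
phi = -(1.3244 + 0.9933 + 1.0332 + 1.2837 + 0.8961 + 0.6313) = -6.1619
Step 2: Compute augmented objective.
t*f(x) = 7.16*1.96 = 14.0336
Total = 14.0336 - 6.1619 = 7.8717


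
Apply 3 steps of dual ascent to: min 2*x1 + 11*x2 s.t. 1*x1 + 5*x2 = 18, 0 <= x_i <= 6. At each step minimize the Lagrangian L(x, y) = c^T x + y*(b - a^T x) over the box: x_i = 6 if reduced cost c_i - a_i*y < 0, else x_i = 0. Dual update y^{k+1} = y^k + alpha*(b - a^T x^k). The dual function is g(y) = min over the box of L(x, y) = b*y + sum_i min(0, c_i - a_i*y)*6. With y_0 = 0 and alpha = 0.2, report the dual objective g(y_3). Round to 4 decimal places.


Dual ascent for LP: min 2*x1 + 11*x2, 1*x1 + 5*x2 = 18, 0 <= x_i <= 6
Step 1: y^k = 0.0, reduced costs: (2.0, 11.0)
  x^k = (0.0, 0.0), subgradient = b - a^T x = 18.0
  y^{k+1} = 0.0 + 0.2*18.0 = 3.6
Step 2: y^k = 3.6, reduced costs: (-1.6, -7.0)
  x^k = (6.0, 6.0), subgradient = b - a^T x = -18.0
  y^{k+1} = 3.6 + 0.2*-18.0 = 0.0
Step 3: y^k = 0.0, reduced costs: (2.0, 11.0)
  x^k = (0.0, 0.0), subgradient = b - a^T x = 18.0
  y^{k+1} = 0.0 + 0.2*18.0 = 3.6
Dual objective at y_3 = 3.6: reduced costs (-1.6, -7.0), box minimizer x = (6.0, 6.0)
g(y_3) = b*y + (c1 - a1*y)*x1 + (c2 - a2*y)*x2 = 18*3.6 + (-1.6)*6.0 + (-7.0)*6.0 = 64.8 - 9.6 - 42.0 = 13.2


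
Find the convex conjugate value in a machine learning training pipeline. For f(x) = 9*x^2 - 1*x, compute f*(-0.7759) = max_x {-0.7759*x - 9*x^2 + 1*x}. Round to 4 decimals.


f*(y) = sup_x {y*x - a*x^2 - b*x} = sup_x {(y-b)*x - a*x^2}
FOC: (y - b) - 2a*x = 0 => x* = (y - b)/(2a)
x* = (-0.7759 + 1)/(2*9) = 0.0125
f*(-0.7759) = (y-b)^2/(4a) = (-0.7759 + 1)^2/(4*9)
= 0.0502/36 = 0.0014


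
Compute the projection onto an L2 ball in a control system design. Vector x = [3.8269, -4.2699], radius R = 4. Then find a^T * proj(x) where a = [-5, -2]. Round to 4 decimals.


Step 1: Compute ||x|| (intermediates to 6 decimals).
||x|| = sqrt(3.8269^2 + (-4.2699)^2) = 5.733865
Step 2: Project.
Since ||x|| > R, scale = R/||x|| = 4/5.733865 = 0.69761, proj(x) = scale * x
proj(x) = [2.669684, -2.978725]
Step 3: Dot product.
a^T * proj(x) = -5*2.669684 - 2*(-2.978725) = -7.391


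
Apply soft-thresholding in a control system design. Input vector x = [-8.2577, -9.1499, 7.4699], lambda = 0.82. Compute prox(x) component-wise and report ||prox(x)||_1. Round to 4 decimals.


Soft-thresholding with lambda = 0.82:
prox(-8.2577) = sign(-8.2577)*max(|-8.2577| - 0.82, 0) = -7.4377
prox(-9.1499) = sign(-9.1499)*max(|-9.1499| - 0.82, 0) = -8.3299
prox(7.4699) = sign(7.4699)*max(|7.4699| - 0.82, 0) = 6.6499
prox(x) = [-7.4377, -8.3299, 6.6499]
||prox(x)||_1 = 7.4377 + 8.3299 + 6.6499 = 22.4175


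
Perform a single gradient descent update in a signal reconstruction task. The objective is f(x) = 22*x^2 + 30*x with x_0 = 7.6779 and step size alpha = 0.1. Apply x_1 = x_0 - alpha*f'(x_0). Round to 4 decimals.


We compute the gradient at x_0 and apply the update.
f'(x) = 44*x + 30
f'(7.6779) = 44*7.6779 + 30 = 367.8276
x_1 = 7.6779 - 0.1*367.8276 = -29.1049


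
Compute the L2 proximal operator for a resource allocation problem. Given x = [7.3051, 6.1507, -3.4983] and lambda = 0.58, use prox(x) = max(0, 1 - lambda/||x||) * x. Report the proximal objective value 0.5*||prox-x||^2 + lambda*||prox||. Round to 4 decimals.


Step 1: Compute ||x||.
||x|| = 10.1702
Step 2: Compute scaling factor.
scale = max(0, 1 - 0.58/10.1702) = 0.943
Step 3: prox(x) = [6.8885, 5.7999, -3.2988]
||prox(x)|| = 9.5902
Step 4: Proximal objective.
0.5*||prox-x||^2 = 0.1682
lambda*||prox|| = 5.5623
Total = 5.7305


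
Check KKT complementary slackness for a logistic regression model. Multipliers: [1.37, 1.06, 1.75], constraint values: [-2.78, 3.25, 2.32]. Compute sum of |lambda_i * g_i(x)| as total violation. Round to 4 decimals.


KKT complementary slackness check:
lambda_1 * g_1 = 1.37 * -2.78 = -3.8086
lambda_2 * g_2 = 1.06 * 3.25 = 3.445
lambda_3 * g_3 = 1.75 * 2.32 = 4.06
Total violation = 3.8086 + 3.445 + 4.06 = 11.3136


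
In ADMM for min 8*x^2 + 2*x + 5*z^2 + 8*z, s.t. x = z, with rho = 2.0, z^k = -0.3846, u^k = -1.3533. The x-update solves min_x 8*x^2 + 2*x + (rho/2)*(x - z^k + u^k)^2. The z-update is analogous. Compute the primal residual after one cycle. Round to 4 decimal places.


ADMM iteration with rho = 2.0, z^k = -0.3846, u^k = -1.3533
Step 1: x-update.
Minimize 8*x^2 + 2*x + (2.0/2)*(x + 0.3846 - 1.3533)^2
FOC: (2*8 + 2.0)*x = -2 + 2.0*(-0.3846 + 1.3533)
x^{k+1} = -0.0035
Step 2: z-update.
Minimize 5*z^2 + 8*z + (2.0/2)*(-0.0035 - z - 1.3533)^2
FOC: (2*5 + 2.0)*z = -8 + 2.0*(-0.0035 - 1.3533)
z^{k+1} = -0.8928
Step 3: u-update.
u^{k+1} = -1.3533 - 0.0035 + 0.8928 = -0.464
Step 4: Primal residual = |-0.0035 + 0.8928| = 0.8893


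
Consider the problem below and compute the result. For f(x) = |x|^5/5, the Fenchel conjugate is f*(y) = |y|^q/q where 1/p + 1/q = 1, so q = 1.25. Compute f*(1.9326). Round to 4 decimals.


The conjugate exponent q satisfies 1/p + 1/q = 1.
p = 5, so q = 5/(5 - 1) = 1.25
|y|^q = 1.9326^1.25 = 2.2786
f*(1.9326) = 2.2786 / 1.25 = 1.8229


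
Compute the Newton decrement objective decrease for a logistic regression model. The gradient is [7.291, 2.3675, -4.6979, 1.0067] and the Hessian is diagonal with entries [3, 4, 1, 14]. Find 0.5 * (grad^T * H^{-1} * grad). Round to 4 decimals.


Step 1: H is diagonal, so H^(-1) * g = [2.4303, 0.5919, -4.6979, 0.0719].
Step 2: g^T H^(-1) g = sum_i g_i^2 / H_ii
  = (7.291)^2/3 + (2.3675)^2/4 + (-4.6979)^2/1 + (1.0067)^2/14
  = 17.7196 + 1.4013 + 22.0703 + 0.0724 = 41.2635
Step 3: Objective decrease = 0.5 * g^T H^(-1) g = 20.6317


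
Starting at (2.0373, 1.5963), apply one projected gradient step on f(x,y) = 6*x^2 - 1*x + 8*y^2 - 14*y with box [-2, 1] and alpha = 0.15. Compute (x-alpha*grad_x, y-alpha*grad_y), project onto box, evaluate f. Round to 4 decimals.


Step 1: Compute gradient at (2.0373, 1.5963).
grad_x = 2*6*2.0373 - 1 = 23.4476
grad_y = 2*8*1.5963 - 14 = 11.5408
Step 2: Gradient step.
x_raw = 2.0373 - 0.15*23.4476 = -1.4798
y_raw = 1.5963 - 0.15*11.5408 = -0.1348
Step 3: Project onto [-2, 1].
x_proj = clip(-1.4798) = -1.4798
y_proj = clip(-0.1348) = -0.1348
Step 4: Evaluate f.
f(-1.4798, -0.1348) = 16.6523


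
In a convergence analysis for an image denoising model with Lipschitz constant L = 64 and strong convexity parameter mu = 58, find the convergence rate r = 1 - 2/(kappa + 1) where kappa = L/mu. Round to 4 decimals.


Step 1: Compute the condition number.
kappa = L/mu = 64/58 = 1.1034
Step 2: Compute the convergence rate.
r = 1 - 2/(kappa + 1) = 1 - 2*mu/(L + mu) = (L - mu)/(L + mu) = 6/122 = 0.0492


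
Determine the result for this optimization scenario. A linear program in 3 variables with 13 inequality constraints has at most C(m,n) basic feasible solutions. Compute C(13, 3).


Each vertex corresponds to some choice of n active constraints out of m, so the number of vertices is at most C(m, n) = m! / (n!(m-n)!).
m = 13, n = 3
Numerator: 13 * 12 * 11
Denominator: 3! = 6
C(13, 3) = 286


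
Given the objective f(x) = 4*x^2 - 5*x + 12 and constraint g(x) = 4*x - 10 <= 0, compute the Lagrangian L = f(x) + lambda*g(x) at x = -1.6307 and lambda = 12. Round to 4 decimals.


Step 1: Evaluate f(x).
f(-1.6307) = 4*(-1.6307)^2 - 5*(-1.6307) + 12 = 30.7902
Step 2: Evaluate g(x).
g(-1.6307) = 4*-1.6307 - 10 = -16.5228
Step 3: Compute Lagrangian.
L = 30.7902 + 12*-16.5228 = -167.4834


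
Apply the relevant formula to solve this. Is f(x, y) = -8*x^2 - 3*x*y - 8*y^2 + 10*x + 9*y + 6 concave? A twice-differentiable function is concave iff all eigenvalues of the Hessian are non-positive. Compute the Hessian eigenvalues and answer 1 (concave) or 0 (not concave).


The Hessian of f(x,y) = -8*x^2 - 3*x*y - 8*y^2 + 10*x + 9*y + 6 is:
H = [[-16, -3], [-3, -16]]
Trace = -16 - 16 = -32
Determinant = -16*-16 - (-3)^2 = 247
Discriminant = (-32)^2 - 4*247 = 36.0
Eigenvalues: lambda_1 = -19.0, lambda_2 = -13.0
The function is concave.

1


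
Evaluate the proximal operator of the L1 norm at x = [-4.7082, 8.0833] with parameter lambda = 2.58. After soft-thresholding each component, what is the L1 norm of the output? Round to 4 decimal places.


Soft-thresholding with lambda = 2.58:
prox(-4.7082) = sign(-4.7082)*max(|-4.7082| - 2.58, 0) = -2.1282
prox(8.0833) = sign(8.0833)*max(|8.0833| - 2.58, 0) = 5.5033
prox(x) = [-2.1282, 5.5033]
||prox(x)||_1 = 2.1282 + 5.5033 = 7.6315


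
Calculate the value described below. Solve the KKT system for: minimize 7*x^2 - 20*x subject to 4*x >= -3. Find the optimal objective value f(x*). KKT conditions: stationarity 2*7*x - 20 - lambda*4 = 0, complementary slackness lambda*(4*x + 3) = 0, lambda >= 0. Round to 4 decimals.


Step 1: Try lambda = 0 (constraint inactive).
Stationarity: 2*7*x - 20 = 0
x* = 20/(2*7) = 10/7 = 1.4286 (rounded; the exact value 10/7 is used below)
Check constraint: 4*1.4286 = 5.7144 >= -3 -- satisfied.
Step 2: Compute optimal value.
f(x*) = 7*(10/7)^2 - 20*(10/7) = -14.2857


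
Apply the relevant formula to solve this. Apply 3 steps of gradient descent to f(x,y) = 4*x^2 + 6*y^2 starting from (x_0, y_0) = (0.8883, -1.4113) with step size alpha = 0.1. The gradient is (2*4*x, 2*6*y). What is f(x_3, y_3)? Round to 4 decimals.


Gradient descent on f(x,y) = 4*x^2 + 6*y^2.
Starting point: (0.8883, -1.4113), alpha = 0.1
Step 1: grad_x = 2*4*0.8883 = 7.1064, grad_y = 2*6*-1.4113 = -16.9356
  x_1 = 0.8883 - 0.1*7.1064 = 0.1777
  y_1 = -1.4113 - 0.1*-16.9356 = 0.2823
Step 2: grad_x = 2*4*0.1777 = 1.4213, grad_y = 2*6*0.2823 = 3.3871
  x_2 = 0.1777 - 0.1*1.4213 = 0.0355
  y_2 = 0.2823 - 0.1*3.3871 = -0.0565
Step 3: grad_x = 2*4*0.0355 = 0.2843, grad_y = 2*6*-0.0565 = -0.6774
  x_3 = 0.0355 - 0.1*0.2843 = 0.0071
  y_3 = -0.0565 - 0.1*-0.6774 = 0.0113
f(0.0071, 0.0113) = 4*0.0071^2 + 6*0.0113^2 = 0.001


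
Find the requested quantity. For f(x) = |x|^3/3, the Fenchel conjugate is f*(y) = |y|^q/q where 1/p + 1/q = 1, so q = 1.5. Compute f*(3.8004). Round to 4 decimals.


The conjugate exponent q satisfies 1/p + 1/q = 1.
p = 3, so q = 3/(3 - 1) = 1.5
|y|^q = 3.8004^1.5 = 7.4087
f*(3.8004) = 7.4087 / 1.5 = 4.9392


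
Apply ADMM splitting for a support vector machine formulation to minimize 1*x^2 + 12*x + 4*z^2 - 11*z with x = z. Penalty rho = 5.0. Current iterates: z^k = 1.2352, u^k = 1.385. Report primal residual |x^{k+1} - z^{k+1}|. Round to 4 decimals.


ADMM iteration with rho = 5.0, z^k = 1.2352, u^k = 1.385
Step 1: x-update.
Minimize 1*x^2 + 12*x + (5.0/2)*(x - 1.2352 + 1.385)^2
FOC: (2*1 + 5.0)*x = -12 + 5.0*(1.2352 - 1.385)
x^{k+1} = -1.8213
Step 2: z-update.
Minimize 4*z^2 - 11*z + (5.0/2)*(-1.8213 - z + 1.385)^2
FOC: (2*4 + 5.0)*z = 11 + 5.0*(-1.8213 + 1.385)
z^{k+1} = 0.6784
Step 3: u-update.
u^{k+1} = 1.385 - 1.8213 - 0.6784 = -1.1146
Step 4: Primal residual = |-1.8213 - 0.6784| = 2.4996


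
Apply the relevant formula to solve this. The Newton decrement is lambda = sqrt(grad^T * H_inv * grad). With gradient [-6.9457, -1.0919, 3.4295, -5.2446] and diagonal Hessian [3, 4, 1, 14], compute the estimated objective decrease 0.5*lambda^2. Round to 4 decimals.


Step 1: H is diagonal, so H^(-1) * g = [-2.3152, -0.273, 3.4295, -0.3746].
Step 2: g^T H^(-1) g = sum_i g_i^2 / H_ii
  = (-6.9457)^2/3 + (-1.0919)^2/4 + (3.4295)^2/1 + (-5.2446)^2/14
  = 16.0809 + 0.2981 + 11.7615 + 1.9647 = 30.1051
Step 3: Objective decrease = 0.5 * g^T H^(-1) g = 15.0526


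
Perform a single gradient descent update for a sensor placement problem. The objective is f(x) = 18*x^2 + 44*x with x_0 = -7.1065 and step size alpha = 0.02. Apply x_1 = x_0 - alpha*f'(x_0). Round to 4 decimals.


We compute the gradient at x_0 and apply the update.
f'(x) = 36*x + 44
f'(-7.1065) = 36*-7.1065 + 44 = -211.834
x_1 = -7.1065 - 0.02*-211.834 = -2.8698


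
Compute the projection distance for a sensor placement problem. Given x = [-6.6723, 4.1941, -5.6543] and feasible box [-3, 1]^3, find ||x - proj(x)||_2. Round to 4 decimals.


Project each component onto [-3, 1].
clip(-6.6723) = -3.0, clip(4.1941) = 1.0, clip(-5.6543) = -3.0
Projection = [-3.0, 1.0, -3.0]
Squared diffs: [13.4858, 10.2023, 7.0453]
Distance = sqrt(30.7334) = 5.5438


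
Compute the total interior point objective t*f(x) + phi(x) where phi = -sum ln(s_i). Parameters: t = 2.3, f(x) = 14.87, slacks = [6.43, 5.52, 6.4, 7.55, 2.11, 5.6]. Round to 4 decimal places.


Step 1: Compute log-barrier.
ln values: [1.861, 1.7084, 1.8563, 2.0215, 0.7467, 1.7228]
phi = -(1.861 + 1.7084 + 1.8563 + 2.0215 + 0.7467 + 1.7228) = -9.9167
Step 2: Compute augmented objective.
t*f(x) = 2.3*14.87 = 34.201
Total = 34.201 - 9.9167 = 24.2843


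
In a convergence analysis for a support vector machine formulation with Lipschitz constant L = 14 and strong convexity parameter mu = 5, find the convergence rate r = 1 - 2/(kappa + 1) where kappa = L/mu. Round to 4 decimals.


Step 1: Compute the condition number.
kappa = L/mu = 14/5 = 2.8
Step 2: Compute the convergence rate.
r = 1 - 2/(kappa + 1) = 1 - 2*mu/(L + mu) = (L - mu)/(L + mu) = 9/19 = 0.4737


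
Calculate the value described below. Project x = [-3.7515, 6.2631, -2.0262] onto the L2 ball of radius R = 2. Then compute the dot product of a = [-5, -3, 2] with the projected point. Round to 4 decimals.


Step 1: Compute ||x|| (intermediates to 6 decimals).
||x|| = sqrt((-3.7515)^2 + 6.2631^2 + (-2.0262)^2) = 7.576652
Step 2: Project.
Since ||x|| > R, scale = R/||x|| = 2/7.576652 = 0.263969, proj(x) = scale * x
proj(x) = [-0.99028, 1.653264, -0.534854]
Step 3: Dot product.
a^T * proj(x) = -5*(-0.99028) - 3*1.653264 + 2*(-0.534854) = -1.0781


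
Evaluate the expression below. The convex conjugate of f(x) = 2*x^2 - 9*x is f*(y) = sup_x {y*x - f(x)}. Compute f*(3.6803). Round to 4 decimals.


f*(y) = sup_x {y*x - a*x^2 - b*x} = sup_x {(y-b)*x - a*x^2}
FOC: (y - b) - 2a*x = 0 => x* = (y - b)/(2a)
x* = (3.6803 + 9)/(2*2) = 3.1701
f*(3.6803) = (y-b)^2/(4a) = (3.6803 + 9)^2/(4*2)
= 160.79/8 = 20.0988


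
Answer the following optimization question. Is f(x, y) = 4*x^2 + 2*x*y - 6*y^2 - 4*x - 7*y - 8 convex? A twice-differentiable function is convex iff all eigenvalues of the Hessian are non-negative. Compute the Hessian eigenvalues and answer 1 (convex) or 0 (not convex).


The Hessian of f(x,y) = 4*x^2 + 2*x*y - 6*y^2 - 4*x - 7*y - 8 is:
H = [[8, 2], [2, -12]]
Trace = 8 - 12 = -4
Determinant = 8*-12 - (2)^2 = -100
Discriminant = (-4)^2 - 4*-100 = 416.0
Eigenvalues: lambda_1 = -12.198, lambda_2 = 8.198
The function is not convex.

0


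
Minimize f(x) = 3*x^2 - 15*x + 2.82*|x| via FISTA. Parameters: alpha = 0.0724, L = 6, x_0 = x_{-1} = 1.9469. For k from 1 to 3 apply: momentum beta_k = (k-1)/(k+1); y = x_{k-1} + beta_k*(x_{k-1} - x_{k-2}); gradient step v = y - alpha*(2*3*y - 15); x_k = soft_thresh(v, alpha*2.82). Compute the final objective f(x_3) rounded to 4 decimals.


FISTA on f(x) = 3*x^2 - 15*x + 2.82*|x|
L = 6, alpha = 0.0724
Iteration 1: beta = 0.0, y = 1.9469 + 0.0*(1.9469 - 1.9469) = 1.9469
  grad(y) = -3.3186, v = y - alpha*grad = 2.1872
  prox(v) = soft_thresh(2.1872, 0.2042) = 1.983
Iteration 2: beta = 0.3333, y = 1.983 + 0.3333*(1.983 - 1.9469) = 1.995
  grad(y) = -3.0298, v = y - alpha*grad = 2.2144
  prox(v) = soft_thresh(2.2144, 0.2042) = 2.0102
Iteration 3: beta = 0.5, y = 2.0102 + 0.5*(2.0102 - 1.983) = 2.0238
  grad(y) = -2.857, v = y - alpha*grad = 2.2307
  prox(v) = soft_thresh(2.2307, 0.2042) = 2.0265
f(x_3) = 3*2.0265^2 - 15*2.0265 + 2.82*|2.0265| = -12.3627


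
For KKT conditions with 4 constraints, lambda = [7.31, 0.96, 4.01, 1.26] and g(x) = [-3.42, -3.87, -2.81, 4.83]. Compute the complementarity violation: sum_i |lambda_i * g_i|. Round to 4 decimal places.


KKT complementary slackness check:
lambda_1 * g_1 = 7.31 * -3.42 = -25.0002
lambda_2 * g_2 = 0.96 * -3.87 = -3.7152
lambda_3 * g_3 = 4.01 * -2.81 = -11.2681
lambda_4 * g_4 = 1.26 * 4.83 = 6.0858
Total violation = 25.0002 + 3.7152 + 11.2681 + 6.0858 = 46.0693


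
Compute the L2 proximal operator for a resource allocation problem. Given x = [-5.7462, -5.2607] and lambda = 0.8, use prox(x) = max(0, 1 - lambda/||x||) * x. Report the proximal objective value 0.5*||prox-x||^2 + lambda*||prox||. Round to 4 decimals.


Step 1: Compute ||x||.
||x|| = 7.7906
Step 2: Compute scaling factor.
scale = max(0, 1 - 0.8/7.7906) = 0.8973
Step 3: prox(x) = [-5.1561, -4.7205]
||prox(x)|| = 6.9906
Step 4: Proximal objective.
0.5*||prox-x||^2 = 0.32
lambda*||prox|| = 5.5925
Total = 5.9125


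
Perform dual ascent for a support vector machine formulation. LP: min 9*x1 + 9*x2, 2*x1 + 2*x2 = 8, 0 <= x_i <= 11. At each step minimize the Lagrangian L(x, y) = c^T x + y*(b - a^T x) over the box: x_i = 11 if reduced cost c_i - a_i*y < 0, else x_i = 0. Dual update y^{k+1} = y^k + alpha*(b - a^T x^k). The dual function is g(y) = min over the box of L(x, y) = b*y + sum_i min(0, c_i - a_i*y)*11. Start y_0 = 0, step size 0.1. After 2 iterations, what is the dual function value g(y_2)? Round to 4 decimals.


Dual ascent for LP: min 9*x1 + 9*x2, 2*x1 + 2*x2 = 8, 0 <= x_i <= 11
Step 1: y^k = 0.0, reduced costs: (9.0, 9.0)
  x^k = (0.0, 0.0), subgradient = b - a^T x = 8.0
  y^{k+1} = 0.0 + 0.1*8.0 = 0.8
Step 2: y^k = 0.8, reduced costs: (7.4, 7.4)
  x^k = (0.0, 0.0), subgradient = b - a^T x = 8.0
  y^{k+1} = 0.8 + 0.1*8.0 = 1.6
Dual objective at y_2 = 1.6: reduced costs (5.8, 5.8), box minimizer x = (0.0, 0.0)
g(y_2) = b*y + (c1 - a1*y)*x1 + (c2 - a2*y)*x2 = 8*1.6 + 5.8*0.0 + 5.8*0.0 = 12.8 + 0.0 + 0.0 = 12.8


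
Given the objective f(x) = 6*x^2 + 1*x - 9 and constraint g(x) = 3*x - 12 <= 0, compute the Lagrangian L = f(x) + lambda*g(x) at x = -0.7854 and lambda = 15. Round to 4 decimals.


Step 1: Evaluate f(x).
f(-0.7854) = 6*(-0.7854)^2 + 1*(-0.7854) - 9 = -6.0843
Step 2: Evaluate g(x).
g(-0.7854) = 3*-0.7854 - 12 = -14.3562
Step 3: Compute Lagrangian.
L = -6.0843 + 15*-14.3562 = -221.4273


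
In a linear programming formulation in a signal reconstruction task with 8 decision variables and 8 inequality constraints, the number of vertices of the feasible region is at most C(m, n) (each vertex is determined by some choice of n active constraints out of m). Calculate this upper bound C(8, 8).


Each vertex corresponds to some choice of n active constraints out of m, so the number of vertices is at most C(m, n) = m! / (n!(m-n)!).
m = 8, n = 8
Numerator: 8 * 7 * 6 * 5 * 4 * 3 * 2 * 1
Denominator: 8! = 40320
C(8, 8) = 1


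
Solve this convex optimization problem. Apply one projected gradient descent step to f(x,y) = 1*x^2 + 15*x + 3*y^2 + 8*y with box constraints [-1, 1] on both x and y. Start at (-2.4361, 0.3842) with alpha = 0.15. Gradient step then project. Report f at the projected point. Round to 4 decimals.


Step 1: Compute gradient at (-2.4361, 0.3842).
grad_x = 2*1*-2.4361 + 15 = 10.1278
grad_y = 2*3*0.3842 + 8 = 10.3052
Step 2: Gradient step.
x_raw = -2.4361 - 0.15*10.1278 = -3.9553
y_raw = 0.3842 - 0.15*10.3052 = -1.1616
Step 3: Project onto [-1, 1].
x_proj = clip(-3.9553) = -1.0
y_proj = clip(-1.1616) = -1.0
Step 4: Evaluate f.
f(-1.0, -1.0) = -19.0


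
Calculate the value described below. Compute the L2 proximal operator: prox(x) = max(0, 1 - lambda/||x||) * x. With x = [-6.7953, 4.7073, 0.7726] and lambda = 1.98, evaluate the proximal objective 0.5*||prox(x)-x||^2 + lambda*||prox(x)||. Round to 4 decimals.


Step 1: Compute ||x||.
||x|| = 8.3025
Step 2: Compute scaling factor.
scale = max(0, 1 - 1.98/8.3025) = 0.7615
Step 3: prox(x) = [-5.1747, 3.5847, 0.5883]
||prox(x)|| = 6.3225
Step 4: Proximal objective.
0.5*||prox-x||^2 = 1.9602
lambda*||prox|| = 12.5186
Total = 14.4788


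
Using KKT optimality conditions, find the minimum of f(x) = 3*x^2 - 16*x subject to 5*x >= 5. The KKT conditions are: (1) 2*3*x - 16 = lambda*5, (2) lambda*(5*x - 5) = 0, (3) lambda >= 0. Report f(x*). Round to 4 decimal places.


Step 1: Try lambda = 0 (constraint inactive).
Stationarity: 2*3*x - 16 = 0
x* = 16/(2*3) = 8/3 = 2.6667 (rounded; the exact value 8/3 is used below)
Check constraint: 5*2.6667 = 13.3335 >= 5 -- satisfied.
Step 2: Compute optimal value.
f(x*) = 3*(8/3)^2 - 16*(8/3) = -21.3333


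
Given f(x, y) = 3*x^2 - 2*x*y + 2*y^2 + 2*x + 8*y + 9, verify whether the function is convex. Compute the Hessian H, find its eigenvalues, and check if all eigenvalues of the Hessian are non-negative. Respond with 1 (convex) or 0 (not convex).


The Hessian of f(x,y) = 3*x^2 - 2*x*y + 2*y^2 + 2*x + 8*y + 9 is:
H = [[6, -2], [-2, 4]]
Trace = 6 + 4 = 10
Determinant = 6*4 - (-2)^2 = 20
Discriminant = (10)^2 - 4*20 = 20.0
Eigenvalues: lambda_1 = 2.7639, lambda_2 = 7.2361
The function is convex.

1


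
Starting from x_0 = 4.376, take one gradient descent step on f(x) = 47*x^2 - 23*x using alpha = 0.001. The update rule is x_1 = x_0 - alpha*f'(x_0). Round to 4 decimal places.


We compute the gradient at x_0 and apply the update.
f'(x) = 94*x - 23
f'(4.376) = 94*4.376 - 23 = 388.344
x_1 = 4.376 - 0.001*388.344 = 3.9877


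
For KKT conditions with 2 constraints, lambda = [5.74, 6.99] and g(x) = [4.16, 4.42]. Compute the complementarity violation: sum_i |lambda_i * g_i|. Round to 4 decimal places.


KKT complementary slackness check:
lambda_1 * g_1 = 5.74 * 4.16 = 23.8784
lambda_2 * g_2 = 6.99 * 4.42 = 30.8958
Total violation = 23.8784 + 30.8958 = 54.7742


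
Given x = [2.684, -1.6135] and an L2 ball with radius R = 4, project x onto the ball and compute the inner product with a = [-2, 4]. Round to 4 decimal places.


Step 1: Compute ||x|| (intermediates to 6 decimals).
||x|| = sqrt(2.684^2 + (-1.6135)^2) = 3.131651
Step 2: Project.
Since ||x|| <= R, proj = x (no scaling needed).
proj(x) = [2.684, -1.6135]
Step 3: Dot product.
a^T * proj(x) = -2*2.684 + 4*(-1.6135) = -11.822


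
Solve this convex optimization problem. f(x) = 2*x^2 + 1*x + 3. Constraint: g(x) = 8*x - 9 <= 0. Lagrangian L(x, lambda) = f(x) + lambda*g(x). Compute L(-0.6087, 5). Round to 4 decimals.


Step 1: Evaluate f(x).
f(-0.6087) = 2*(-0.6087)^2 + 1*(-0.6087) + 3 = 3.1323
Step 2: Evaluate g(x).
g(-0.6087) = 8*-0.6087 - 9 = -13.8696
Step 3: Compute Lagrangian.
L = 3.1323 + 5*-13.8696 = -66.2157


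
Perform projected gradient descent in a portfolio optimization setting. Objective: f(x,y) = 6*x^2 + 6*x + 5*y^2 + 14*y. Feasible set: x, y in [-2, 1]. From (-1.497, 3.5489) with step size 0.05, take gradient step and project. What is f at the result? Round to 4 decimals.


Step 1: Compute gradient at (-1.497, 3.5489).
grad_x = 2*6*-1.497 + 6 = -11.964
grad_y = 2*5*3.5489 + 14 = 49.489
Step 2: Gradient step.
x_raw = -1.497 - 0.05*-11.964 = -0.8988
y_raw = 3.5489 - 0.05*49.489 = 1.0745
Step 3: Project onto [-2, 1].
x_proj = clip(-0.8988) = -0.8988
y_proj = clip(1.0745) = 1.0
Step 4: Evaluate f.
f(-0.8988, 1.0) = 18.4542


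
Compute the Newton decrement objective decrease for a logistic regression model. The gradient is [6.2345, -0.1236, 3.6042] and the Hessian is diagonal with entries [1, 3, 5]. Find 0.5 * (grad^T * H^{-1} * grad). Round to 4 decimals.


Step 1: H is diagonal, so H^(-1) * g = [6.2345, -0.0412, 0.7208].
Step 2: g^T H^(-1) g = sum_i g_i^2 / H_ii
  = (6.2345)^2/1 + (-0.1236)^2/3 + (3.6042)^2/5
  = 38.869 + 0.0051 + 2.5981 = 41.4721
Step 3: Objective decrease = 0.5 * g^T H^(-1) g = 20.7361


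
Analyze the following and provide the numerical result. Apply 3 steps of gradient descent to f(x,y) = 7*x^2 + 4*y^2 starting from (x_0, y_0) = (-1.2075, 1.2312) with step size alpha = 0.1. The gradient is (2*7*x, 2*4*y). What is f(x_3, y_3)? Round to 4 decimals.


Gradient descent on f(x,y) = 7*x^2 + 4*y^2.
Starting point: (-1.2075, 1.2312), alpha = 0.1
Step 1: grad_x = 2*7*-1.2075 = -16.905, grad_y = 2*4*1.2312 = 9.8496
  x_1 = -1.2075 - 0.1*-16.905 = 0.483
  y_1 = 1.2312 - 0.1*9.8496 = 0.2462
Step 2: grad_x = 2*7*0.483 = 6.762, grad_y = 2*4*0.2462 = 1.9699
  x_2 = 0.483 - 0.1*6.762 = -0.1932
  y_2 = 0.2462 - 0.1*1.9699 = 0.0492
Step 3: grad_x = 2*7*-0.1932 = -2.7048, grad_y = 2*4*0.0492 = 0.394
  x_3 = -0.1932 - 0.1*-2.7048 = 0.0773
  y_3 = 0.0492 - 0.1*0.394 = 0.0098
f(0.0773, 0.0098) = 7*0.0773^2 + 4*0.0098^2 = 0.0422


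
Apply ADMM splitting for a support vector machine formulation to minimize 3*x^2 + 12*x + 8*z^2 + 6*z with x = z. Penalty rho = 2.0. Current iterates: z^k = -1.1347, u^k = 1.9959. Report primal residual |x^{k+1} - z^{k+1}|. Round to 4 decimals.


ADMM iteration with rho = 2.0, z^k = -1.1347, u^k = 1.9959
Step 1: x-update.
Minimize 3*x^2 + 12*x + (2.0/2)*(x + 1.1347 + 1.9959)^2
FOC: (2*3 + 2.0)*x = -12 + 2.0*(-1.1347 - 1.9959)
x^{k+1} = -2.2827
Step 2: z-update.
Minimize 8*z^2 + 6*z + (2.0/2)*(-2.2827 - z + 1.9959)^2
FOC: (2*8 + 2.0)*z = -6 + 2.0*(-2.2827 + 1.9959)
z^{k+1} = -0.3652
Step 3: u-update.
u^{k+1} = 1.9959 - 2.2827 + 0.3652 = 0.0784
Step 4: Primal residual = |-2.2827 + 0.3652| = 1.9175


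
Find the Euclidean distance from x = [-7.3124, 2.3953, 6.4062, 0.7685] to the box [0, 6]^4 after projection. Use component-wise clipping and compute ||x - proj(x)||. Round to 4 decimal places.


Project each component onto [0, 6].
clip(-7.3124) = 0.0, clip(2.3953) = 2.3953, clip(6.4062) = 6.0, clip(0.7685) = 0.7685
Projection = [0.0, 2.3953, 6.0, 0.7685]
Squared diffs: [53.4712, 0.0, 0.165, 0.0]
Distance = sqrt(53.6362) = 7.3237


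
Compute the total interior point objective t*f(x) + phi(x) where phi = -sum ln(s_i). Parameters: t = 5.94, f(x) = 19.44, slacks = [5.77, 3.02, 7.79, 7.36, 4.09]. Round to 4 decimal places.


Step 1: Compute log-barrier.
ln values: [1.7527, 1.1053, 2.0528, 1.9961, 1.4085]
phi = -(1.7527 + 1.1053 + 2.0528 + 1.9961 + 1.4085) = -8.3154
Step 2: Compute augmented objective.
t*f(x) = 5.94*19.44 = 115.4736
Total = 115.4736 - 8.3154 = 107.1582


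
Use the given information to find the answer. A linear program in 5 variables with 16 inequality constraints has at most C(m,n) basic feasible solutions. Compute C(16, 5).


Each vertex corresponds to some choice of n active constraints out of m, so the number of vertices is at most C(m, n) = m! / (n!(m-n)!).
m = 16, n = 5
Numerator: 16 * 15 * 14 * 13 * 12
Denominator: 5! = 120
C(16, 5) = 4368


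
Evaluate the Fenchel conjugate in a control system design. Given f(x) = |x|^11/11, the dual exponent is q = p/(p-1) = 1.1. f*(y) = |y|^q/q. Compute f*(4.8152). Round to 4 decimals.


The conjugate exponent q satisfies 1/p + 1/q = 1.
p = 11, so q = 11/(11 - 1) = 1.1
|y|^q = 4.8152^1.1 = 5.6348
f*(4.8152) = 5.6348 / 1.1 = 5.1225


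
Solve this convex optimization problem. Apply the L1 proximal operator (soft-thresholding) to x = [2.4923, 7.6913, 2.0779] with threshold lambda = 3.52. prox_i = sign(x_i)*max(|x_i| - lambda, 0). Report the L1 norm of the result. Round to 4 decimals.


Soft-thresholding with lambda = 3.52:
prox(2.4923) = sign(2.4923)*max(|2.4923| - 3.52, 0) = 0.0
prox(7.6913) = sign(7.6913)*max(|7.6913| - 3.52, 0) = 4.1713
prox(2.0779) = sign(2.0779)*max(|2.0779| - 3.52, 0) = 0.0
prox(x) = [0.0, 4.1713, 0.0]
||prox(x)||_1 = 0.0 + 4.1713 + 0.0 = 4.1713


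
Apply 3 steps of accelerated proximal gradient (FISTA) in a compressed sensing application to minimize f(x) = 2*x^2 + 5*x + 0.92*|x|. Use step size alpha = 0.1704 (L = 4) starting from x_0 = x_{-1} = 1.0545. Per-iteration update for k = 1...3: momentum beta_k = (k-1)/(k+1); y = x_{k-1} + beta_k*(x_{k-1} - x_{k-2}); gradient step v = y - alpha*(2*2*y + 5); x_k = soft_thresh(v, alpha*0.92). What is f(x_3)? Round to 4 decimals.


FISTA on f(x) = 2*x^2 + 5*x + 0.92*|x|
L = 4, alpha = 0.1704
Iteration 1: beta = 0.0, y = 1.0545 + 0.0*(1.0545 - 1.0545) = 1.0545
  grad(y) = 9.218, v = y - alpha*grad = -0.5162
  prox(v) = soft_thresh(-0.5162, 0.1568) = -0.3595
Iteration 2: beta = 0.3333, y = -0.3595 + 0.3333*(-0.3595 - 1.0545) = -0.8308
  grad(y) = 1.6768, v = y - alpha*grad = -1.1165
  prox(v) = soft_thresh(-1.1165, 0.1568) = -0.9598
Iteration 3: beta = 0.5, y = -0.9598 + 0.5*(-0.9598 + 0.3595) = -1.2599
  grad(y) = -0.0396, v = y - alpha*grad = -1.2532
  prox(v) = soft_thresh(-1.2532, 0.1568) = -1.0964
f(x_3) = 2*(-1.0964)^2 + 5*(-1.0964) + 0.92*|-1.0964| = -2.0691


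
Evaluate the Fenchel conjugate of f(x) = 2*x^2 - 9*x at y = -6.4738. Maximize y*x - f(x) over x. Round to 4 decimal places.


f*(y) = sup_x {y*x - a*x^2 - b*x} = sup_x {(y-b)*x - a*x^2}
FOC: (y - b) - 2a*x = 0 => x* = (y - b)/(2a)
x* = (-6.4738 + 9)/(2*2) = 0.6316
f*(-6.4738) = (y-b)^2/(4a) = (-6.4738 + 9)^2/(4*2)
= 6.3817/8 = 0.7977


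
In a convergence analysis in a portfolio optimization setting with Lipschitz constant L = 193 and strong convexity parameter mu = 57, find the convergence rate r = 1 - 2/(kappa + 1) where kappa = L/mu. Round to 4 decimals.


Step 1: Compute the condition number.
kappa = L/mu = 193/57 = 3.386
Step 2: Compute the convergence rate.
r = 1 - 2/(kappa + 1) = 1 - 2*mu/(L + mu) = (L - mu)/(L + mu) = 136/250 = 0.544


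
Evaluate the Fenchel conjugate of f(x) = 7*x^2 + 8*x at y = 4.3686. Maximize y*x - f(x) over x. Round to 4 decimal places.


f*(y) = sup_x {y*x - a*x^2 - b*x} = sup_x {(y-b)*x - a*x^2}
FOC: (y - b) - 2a*x = 0 => x* = (y - b)/(2a)
x* = (4.3686 - 8)/(2*7) = -0.2594
f*(4.3686) = (y-b)^2/(4a) = (4.3686 - 8)^2/(4*7)
= 13.1871/28 = 0.471


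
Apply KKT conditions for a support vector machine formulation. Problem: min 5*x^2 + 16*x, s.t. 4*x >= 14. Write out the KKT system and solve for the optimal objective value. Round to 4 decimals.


Step 1: Try lambda = 0 (constraint inactive).
x_unc = -16/(2*5) = -1.6
Check: 4*-1.6 = -6.4 < 14 -- violated!
Step 2: Constraint must be active: 4*x = 14
x* = 14/4 = 3.5
lambda = (2*5*3.5 + 16)/4 = 12.75
Step 3: Compute optimal value.
f(x*) = 5*3.5^2 + 16*3.5 = 117.25


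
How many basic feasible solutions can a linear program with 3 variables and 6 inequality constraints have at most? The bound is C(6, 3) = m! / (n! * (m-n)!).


Each vertex corresponds to some choice of n active constraints out of m, so the number of vertices is at most C(m, n) = m! / (n!(m-n)!).
m = 6, n = 3
Numerator: 6 * 5 * 4
Denominator: 3! = 6
C(6, 3) = 20


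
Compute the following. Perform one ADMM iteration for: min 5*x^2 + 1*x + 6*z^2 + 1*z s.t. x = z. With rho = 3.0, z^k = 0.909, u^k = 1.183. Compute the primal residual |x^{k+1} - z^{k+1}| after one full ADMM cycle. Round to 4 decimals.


ADMM iteration with rho = 3.0, z^k = 0.909, u^k = 1.183
Step 1: x-update.
Minimize 5*x^2 + 1*x + (3.0/2)*(x - 0.909 + 1.183)^2
FOC: (2*5 + 3.0)*x = -1 + 3.0*(0.909 - 1.183)
x^{k+1} = -0.1402
Step 2: z-update.
Minimize 6*z^2 + 1*z + (3.0/2)*(-0.1402 - z + 1.183)^2
FOC: (2*6 + 3.0)*z = -1 + 3.0*(-0.1402 + 1.183)
z^{k+1} = 0.1419
Step 3: u-update.
u^{k+1} = 1.183 - 0.1402 - 0.1419 = 0.9009
Step 4: Primal residual = |-0.1402 - 0.1419| = 0.2821


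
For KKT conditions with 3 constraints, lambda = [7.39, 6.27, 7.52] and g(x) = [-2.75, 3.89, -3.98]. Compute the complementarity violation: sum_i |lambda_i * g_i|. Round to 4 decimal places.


KKT complementary slackness check:
lambda_1 * g_1 = 7.39 * -2.75 = -20.3225
lambda_2 * g_2 = 6.27 * 3.89 = 24.3903
lambda_3 * g_3 = 7.52 * -3.98 = -29.9296
Total violation = 20.3225 + 24.3903 + 29.9296 = 74.6424


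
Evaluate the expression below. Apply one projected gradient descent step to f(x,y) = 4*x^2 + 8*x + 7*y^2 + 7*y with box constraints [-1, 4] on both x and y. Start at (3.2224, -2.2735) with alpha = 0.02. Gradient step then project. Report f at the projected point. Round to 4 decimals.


Step 1: Compute gradient at (3.2224, -2.2735).
grad_x = 2*4*3.2224 + 8 = 33.7792
grad_y = 2*7*-2.2735 + 7 = -24.829
Step 2: Gradient step.
x_raw = 3.2224 - 0.02*33.7792 = 2.5468
y_raw = -2.2735 - 0.02*-24.829 = -1.7769
Step 3: Project onto [-1, 4].
x_proj = clip(2.5468) = 2.5468
y_proj = clip(-1.7769) = -1.0
Step 4: Evaluate f.
f(2.5468, -1.0) = 46.3196


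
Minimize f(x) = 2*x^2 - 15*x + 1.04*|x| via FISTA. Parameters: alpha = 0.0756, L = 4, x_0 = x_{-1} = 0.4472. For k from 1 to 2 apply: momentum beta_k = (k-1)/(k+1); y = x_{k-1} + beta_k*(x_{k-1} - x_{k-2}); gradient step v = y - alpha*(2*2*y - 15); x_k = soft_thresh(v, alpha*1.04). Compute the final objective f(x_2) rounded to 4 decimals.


FISTA on f(x) = 2*x^2 - 15*x + 1.04*|x|
L = 4, alpha = 0.0756
Iteration 1: beta = 0.0, y = 0.4472 + 0.0*(0.4472 - 0.4472) = 0.4472
  grad(y) = -13.2112, v = y - alpha*grad = 1.446
  prox(v) = soft_thresh(1.446, 0.0786) = 1.3673
Iteration 2: beta = 0.3333, y = 1.3673 + 0.3333*(1.3673 - 0.4472) = 1.6741
  grad(y) = -8.3038, v = y - alpha*grad = 2.3018
  prox(v) = soft_thresh(2.3018, 0.0786) = 2.2232
f(x_2) = 2*2.2232^2 - 15*2.2232 + 1.04*|2.2232| = -21.1506


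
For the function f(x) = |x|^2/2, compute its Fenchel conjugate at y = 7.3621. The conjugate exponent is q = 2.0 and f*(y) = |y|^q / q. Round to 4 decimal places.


The conjugate exponent q satisfies 1/p + 1/q = 1.
p = 2, so q = 2/(2 - 1) = 2.0
|y|^q = 7.3621^2.0 = 54.2005
f*(7.3621) = 54.2005 / 2.0 = 27.1003


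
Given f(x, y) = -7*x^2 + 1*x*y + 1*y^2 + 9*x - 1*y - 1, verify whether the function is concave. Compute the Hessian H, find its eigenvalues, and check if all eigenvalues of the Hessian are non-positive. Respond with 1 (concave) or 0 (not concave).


The Hessian of f(x,y) = -7*x^2 + 1*x*y + 1*y^2 + 9*x - 1*y - 1 is:
H = [[-14, 1], [1, 2]]
Trace = -14 + 2 = -12
Determinant = -14*2 - (1)^2 = -29
Discriminant = (-12)^2 - 4*-29 = 260.0
Eigenvalues: lambda_1 = -14.0623, lambda_2 = 2.0623
The function is not concave.

0


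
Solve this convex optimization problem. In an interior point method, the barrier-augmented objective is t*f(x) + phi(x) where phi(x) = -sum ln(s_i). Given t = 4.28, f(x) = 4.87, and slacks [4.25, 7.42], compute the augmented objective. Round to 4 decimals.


Step 1: Compute log-barrier.
ln values: [1.4469, 2.0042]
phi = -(1.4469 + 2.0042) = -3.4511
Step 2: Compute augmented objective.
t*f(x) = 4.28*4.87 = 20.8436
Total = 20.8436 - 3.4511 = 17.3925
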